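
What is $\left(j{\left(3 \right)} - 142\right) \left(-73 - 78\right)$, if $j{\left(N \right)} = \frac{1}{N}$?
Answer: $\frac{64175}{3} \approx 21392.0$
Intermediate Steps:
$\left(j{\left(3 \right)} - 142\right) \left(-73 - 78\right) = \left(\frac{1}{3} - 142\right) \left(-73 - 78\right) = - \frac{425 \left(-73 - 78\right)}{3} = \left(- \frac{425}{3}\right) \left(-151\right) = \frac{64175}{3}$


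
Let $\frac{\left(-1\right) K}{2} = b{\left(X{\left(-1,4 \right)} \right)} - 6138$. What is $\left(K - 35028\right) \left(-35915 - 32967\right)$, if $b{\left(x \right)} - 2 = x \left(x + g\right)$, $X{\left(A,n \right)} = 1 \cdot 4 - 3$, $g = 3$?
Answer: $1568029848$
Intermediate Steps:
$X{\left(A,n \right)} = 1$ ($X{\left(A,n \right)} = 4 - 3 = 1$)
$b{\left(x \right)} = 2 + x \left(3 + x\right)$ ($b{\left(x \right)} = 2 + x \left(x + 3\right) = 2 + x \left(3 + x\right)$)
$K = 12264$ ($K = - 2 \left(\left(2 + 1^{2} + 3 \cdot 1\right) - 6138\right) = - 2 \left(\left(2 + 1 + 3\right) - 6138\right) = - 2 \left(6 - 6138\right) = \left(-2\right) \left(-6132\right) = 12264$)
$\left(K - 35028\right) \left(-35915 - 32967\right) = \left(12264 - 35028\right) \left(-35915 - 32967\right) = \left(-22764\right) \left(-68882\right) = 1568029848$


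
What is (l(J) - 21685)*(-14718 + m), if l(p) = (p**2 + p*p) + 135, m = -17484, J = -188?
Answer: -1582341876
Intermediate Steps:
l(p) = 135 + 2*p**2 (l(p) = (p**2 + p**2) + 135 = 2*p**2 + 135 = 135 + 2*p**2)
(l(J) - 21685)*(-14718 + m) = ((135 + 2*(-188)**2) - 21685)*(-14718 - 17484) = ((135 + 2*35344) - 21685)*(-32202) = ((135 + 70688) - 21685)*(-32202) = (70823 - 21685)*(-32202) = 49138*(-32202) = -1582341876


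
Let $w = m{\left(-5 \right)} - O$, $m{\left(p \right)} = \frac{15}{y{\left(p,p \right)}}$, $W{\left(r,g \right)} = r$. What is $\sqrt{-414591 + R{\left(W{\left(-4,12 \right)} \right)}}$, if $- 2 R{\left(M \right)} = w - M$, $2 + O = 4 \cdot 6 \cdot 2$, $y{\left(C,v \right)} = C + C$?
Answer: $\frac{3 i \sqrt{184253}}{2} \approx 643.87 i$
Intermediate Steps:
$y{\left(C,v \right)} = 2 C$
$m{\left(p \right)} = \frac{15}{2 p}$
$O = 46$ ($O = -2 + 4 \cdot 6 \cdot 2 = -2 + 24 \cdot 2 = -2 + 48 = 46$)
$w = - \frac{95}{2}$ ($w = \frac{15}{2 \left(-5\right)} - 46 = \frac{15}{2} \left(- \frac{1}{5}\right) - 46 = - \frac{3}{2} - 46 = - \frac{95}{2} \approx -47.5$)
$R{\left(M \right)} = \frac{95}{4} + \frac{M}{2}$ ($R{\left(M \right)} = - \frac{- \frac{95}{2} - M}{2} = \frac{95}{4} + \frac{M}{2}$)
$\sqrt{-414591 + R{\left(W{\left(-4,12 \right)} \right)}} = \sqrt{-414591 + \left(\frac{95}{4} + \frac{1}{2} \left(-4\right)\right)} = \sqrt{-414591 + \left(\frac{95}{4} - 2\right)} = \sqrt{-414591 + \frac{87}{4}} = \sqrt{- \frac{1658277}{4}} = \frac{3 i \sqrt{184253}}{2}$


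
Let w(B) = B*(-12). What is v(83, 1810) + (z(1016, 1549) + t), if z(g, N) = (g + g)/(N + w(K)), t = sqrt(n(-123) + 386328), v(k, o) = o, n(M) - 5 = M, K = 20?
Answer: 2371322/1309 + sqrt(386210) ≈ 2433.0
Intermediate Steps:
n(M) = 5 + M
w(B) = -12*B
t = sqrt(386210) (t = sqrt((5 - 123) + 386328) = sqrt(-118 + 386328) = sqrt(386210) ≈ 621.46)
z(g, N) = 2*g/(-240 + N) (z(g, N) = (g + g)/(N - 12*20) = (2*g)/(N - 240) = (2*g)/(-240 + N) = 2*g/(-240 + N))
v(83, 1810) + (z(1016, 1549) + t) = 1810 + (2*1016/(-240 + 1549) + sqrt(386210)) = 1810 + (2*1016/1309 + sqrt(386210)) = 1810 + (2*1016*(1/1309) + sqrt(386210)) = 1810 + (2032/1309 + sqrt(386210)) = 2371322/1309 + sqrt(386210)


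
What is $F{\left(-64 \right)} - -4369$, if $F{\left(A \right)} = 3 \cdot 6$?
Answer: $4387$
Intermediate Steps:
$F{\left(A \right)} = 18$
$F{\left(-64 \right)} - -4369 = 18 - -4369 = 18 + 4369 = 4387$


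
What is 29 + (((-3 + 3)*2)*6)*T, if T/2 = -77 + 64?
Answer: 29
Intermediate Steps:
T = -26 (T = 2*(-77 + 64) = 2*(-13) = -26)
29 + (((-3 + 3)*2)*6)*T = 29 + (((-3 + 3)*2)*6)*(-26) = 29 + ((0*2)*6)*(-26) = 29 + (0*6)*(-26) = 29 + 0*(-26) = 29 + 0 = 29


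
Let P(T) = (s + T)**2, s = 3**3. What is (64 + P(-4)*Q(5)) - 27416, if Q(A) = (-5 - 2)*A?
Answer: -45867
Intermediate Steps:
s = 27
P(T) = (27 + T)**2
Q(A) = -7*A
(64 + P(-4)*Q(5)) - 27416 = (64 + (27 - 4)**2*(-7*5)) - 27416 = (64 + 23**2*(-35)) - 27416 = (64 + 529*(-35)) - 27416 = (64 - 18515) - 27416 = -18451 - 27416 = -45867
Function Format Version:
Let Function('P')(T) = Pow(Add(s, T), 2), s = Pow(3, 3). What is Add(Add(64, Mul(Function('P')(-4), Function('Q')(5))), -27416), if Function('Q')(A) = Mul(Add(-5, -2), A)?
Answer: -45867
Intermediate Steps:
s = 27
Function('P')(T) = Pow(Add(27, T), 2)
Function('Q')(A) = Mul(-7, A)
Add(Add(64, Mul(Function('P')(-4), Function('Q')(5))), -27416) = Add(Add(64, Mul(Pow(Add(27, -4), 2), Mul(-7, 5))), -27416) = Add(Add(64, Mul(Pow(23, 2), -35)), -27416) = Add(Add(64, Mul(529, -35)), -27416) = Add(Add(64, -18515), -27416) = Add(-18451, -27416) = -45867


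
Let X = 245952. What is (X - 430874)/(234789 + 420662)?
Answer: -184922/655451 ≈ -0.28213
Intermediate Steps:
(X - 430874)/(234789 + 420662) = (245952 - 430874)/(234789 + 420662) = -184922/655451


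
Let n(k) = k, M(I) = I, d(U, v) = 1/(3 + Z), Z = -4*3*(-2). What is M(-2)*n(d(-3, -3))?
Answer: -2/27 ≈ -0.074074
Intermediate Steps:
Z = 24 (Z = -12*(-2) = 24)
d(U, v) = 1/27 (d(U, v) = 1/(3 + 24) = 1/27)
M(-2)*n(d(-3, -3)) = -2*1/27 = -2/27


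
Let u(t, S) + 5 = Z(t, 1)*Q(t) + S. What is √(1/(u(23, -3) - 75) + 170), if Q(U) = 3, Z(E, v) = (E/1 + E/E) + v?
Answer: 3*√302/4 ≈ 13.034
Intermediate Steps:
Z(E, v) = 1 + E + v (Z(E, v) = (E*1 + 1) + v = (E + 1) + v = (1 + E) + v = 1 + E + v)
u(t, S) = 1 + S + 3*t (u(t, S) = -5 + ((1 + t + 1)*3 + S) = -5 + ((2 + t)*3 + S) = -5 + ((6 + 3*t) + S) = -5 + (6 + S + 3*t) = 1 + S + 3*t)
√(1/(u(23, -3) - 75) + 170) = √(1/((1 - 3 + 3*23) - 75) + 170) = √(1/((1 - 3 + 69) - 75) + 170) = √(1/(67 - 75) + 170) = √(1/(-8) + 170) = √(-⅛ + 170) = √(1359/8) = 3*√302/4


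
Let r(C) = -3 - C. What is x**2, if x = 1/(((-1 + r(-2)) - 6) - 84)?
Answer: 1/8464 ≈ 0.00011815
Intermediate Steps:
x = -1/92 (x = 1/(((-1 + (-3 - 1*(-2))) - 6) - 84) = 1/(((-1 + (-3 + 2)) - 6) - 84) = 1/(((-1 - 1) - 6) - 84) = 1/((-2 - 6) - 84) = 1/(-8 - 84) = 1/(-92) = -1/92 ≈ -0.010870)
x**2 = (-1/92)**2 = 1/8464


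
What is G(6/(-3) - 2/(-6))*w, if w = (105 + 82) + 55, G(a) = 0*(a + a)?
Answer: 0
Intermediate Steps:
G(a) = 0 (G(a) = 0*(2*a) = 0)
w = 242 (w = 187 + 55 = 242)
G(6/(-3) - 2/(-6))*w = 0*242 = 0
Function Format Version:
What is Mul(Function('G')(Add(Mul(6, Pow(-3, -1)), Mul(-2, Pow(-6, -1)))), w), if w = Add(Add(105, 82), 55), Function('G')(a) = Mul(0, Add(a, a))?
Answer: 0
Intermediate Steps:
Function('G')(a) = 0 (Function('G')(a) = Mul(0, Mul(2, a)) = 0)
w = 242 (w = Add(187, 55) = 242)
Mul(Function('G')(Add(Mul(6, Pow(-3, -1)), Mul(-2, Pow(-6, -1)))), w) = Mul(0, 242) = 0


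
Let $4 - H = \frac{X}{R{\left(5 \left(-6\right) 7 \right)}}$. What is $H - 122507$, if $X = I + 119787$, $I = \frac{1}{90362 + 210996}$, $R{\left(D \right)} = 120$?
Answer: $- \frac{4466169859627}{36162960} \approx -1.235 \cdot 10^{5}$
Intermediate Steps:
$I = \frac{1}{301358} \approx 3.3183 \cdot 10^{-6}$
$X = \frac{36098770747}{301358}$ ($X = \frac{1}{301358} + 119787 = \frac{36098770747}{301358} \approx 1.1979 \cdot 10^{5}$)
$H = - \frac{35954118907}{36162960}$ ($H = 4 - \frac{36098770747}{301358 \cdot 120} = 4 - \frac{36098770747}{301358} \cdot \frac{1}{120} = 4 - \frac{36098770747}{36162960} = - \frac{35954118907}{36162960} \approx -994.22$)
$H - 122507 = - \frac{35954118907}{36162960} - 122507 = - \frac{4466169859627}{36162960}$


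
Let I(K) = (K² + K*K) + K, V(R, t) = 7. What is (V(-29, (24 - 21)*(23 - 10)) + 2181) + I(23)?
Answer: 3269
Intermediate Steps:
I(K) = K + 2*K² (I(K) = (K² + K²) + K = 2*K² + K = K + 2*K²)
(V(-29, (24 - 21)*(23 - 10)) + 2181) + I(23) = (7 + 2181) + 23*(1 + 2*23) = 2188 + 23*(1 + 46) = 2188 + 23*47 = 2188 + 1081 = 3269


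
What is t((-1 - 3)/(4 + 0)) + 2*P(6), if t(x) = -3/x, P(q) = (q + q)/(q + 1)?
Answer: 45/7 ≈ 6.4286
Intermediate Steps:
P(q) = 2*q/(1 + q) (P(q) = (2*q)/(1 + q) = 2*q/(1 + q))
t((-1 - 3)/(4 + 0)) + 2*P(6) = -3*(4 + 0)/(-1 - 3) + 2*(2*6/(1 + 6)) = -3*(-1/1) + 2*(2*6/7) = -3/((-4*¼)) + 2*(2*6*(⅐)) = -3/(-1) + 2*(12/7) = -3*(-1) + 24/7 = 3 + 24/7 = 45/7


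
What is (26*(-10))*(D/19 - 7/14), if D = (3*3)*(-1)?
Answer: 4810/19 ≈ 253.16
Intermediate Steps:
D = -9 (D = 9*(-1) = -9)
(26*(-10))*(D/19 - 7/14) = (26*(-10))*(-9/19 - 7/14) = -260*(-9*1/19 - 7*1/14) = -260*(-9/19 - ½) = -260*(-37/38) = 4810/19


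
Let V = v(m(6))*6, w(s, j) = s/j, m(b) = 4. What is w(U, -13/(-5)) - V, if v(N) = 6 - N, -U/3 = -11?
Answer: 9/13 ≈ 0.69231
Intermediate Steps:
U = 33 (U = -3*(-11) = 33)
V = 12 (V = (6 - 1*4)*6 = (6 - 4)*6 = 2*6 = 12)
w(U, -13/(-5)) - V = 33/((-13/(-5))) - 1*12 = 33/((-13*(-⅕))) - 12 = 33/(13/5) - 12 = 33*(5/13) - 12 = 165/13 - 12 = 9/13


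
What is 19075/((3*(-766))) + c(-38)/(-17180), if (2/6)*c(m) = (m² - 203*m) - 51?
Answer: -195246079/19739820 ≈ -9.8910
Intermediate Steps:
c(m) = -153 - 609*m + 3*m² (c(m) = 3*((m² - 203*m) - 51) = 3*(-51 + m² - 203*m) = -153 - 609*m + 3*m²)
19075/((3*(-766))) + c(-38)/(-17180) = 19075/((3*(-766))) + (-153 - 609*(-38) + 3*(-38)²)/(-17180) = 19075/(-2298) + (-153 + 23142 + 3*1444)*(-1/17180) = 19075*(-1/2298) + (-153 + 23142 + 4332)*(-1/17180) = -19075/2298 + 27321*(-1/17180) = -19075/2298 - 27321/17180 = -195246079/19739820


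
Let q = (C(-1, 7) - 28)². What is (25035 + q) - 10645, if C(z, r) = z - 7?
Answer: 15686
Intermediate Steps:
C(z, r) = -7 + z
q = 1296 (q = ((-7 - 1) - 28)² = (-8 - 28)² = (-36)² = 1296)
(25035 + q) - 10645 = (25035 + 1296) - 10645 = 26331 - 10645 = 15686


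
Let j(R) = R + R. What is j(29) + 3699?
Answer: 3757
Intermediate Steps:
j(R) = 2*R
j(29) + 3699 = 2*29 + 3699 = 58 + 3699 = 3757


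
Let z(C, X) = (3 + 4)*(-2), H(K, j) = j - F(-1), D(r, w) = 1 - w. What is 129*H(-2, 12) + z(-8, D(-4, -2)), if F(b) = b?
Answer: 1663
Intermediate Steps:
H(K, j) = 1 + j (H(K, j) = j - 1*(-1) = j + 1 = 1 + j)
z(C, X) = -14 (z(C, X) = 7*(-2) = -14)
129*H(-2, 12) + z(-8, D(-4, -2)) = 129*(1 + 12) - 14 = 129*13 - 14 = 1677 - 14 = 1663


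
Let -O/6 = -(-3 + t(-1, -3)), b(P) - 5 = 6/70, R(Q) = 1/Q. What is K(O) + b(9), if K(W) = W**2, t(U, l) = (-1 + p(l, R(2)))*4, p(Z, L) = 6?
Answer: 364318/35 ≈ 10409.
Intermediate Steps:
b(P) = 178/35 (b(P) = 5 + 6/70 = 5 + 6*(1/70) = 5 + 3/35 = 178/35)
t(U, l) = 20 (t(U, l) = (-1 + 6)*4 = 5*4 = 20)
O = 102 (O = -(-6)*(-3 + 20) = -(-6)*17 = -6*(-17) = 102)
K(O) + b(9) = 102**2 + 178/35 = 10404 + 178/35 = 364318/35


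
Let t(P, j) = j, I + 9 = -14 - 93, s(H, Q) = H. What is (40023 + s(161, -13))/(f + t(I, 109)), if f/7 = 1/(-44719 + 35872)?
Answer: 88876962/241079 ≈ 368.66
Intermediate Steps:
f = -7/8847 (f = 7/(-44719 + 35872) = 7/(-8847) = 7*(-1/8847) = -7/8847 ≈ -0.00079123)
I = -116 (I = -9 + (-14 - 93) = -9 - 107 = -116)
(40023 + s(161, -13))/(f + t(I, 109)) = (40023 + 161)/(-7/8847 + 109) = 40184/(964316/8847) = 40184*(8847/964316) = 88876962/241079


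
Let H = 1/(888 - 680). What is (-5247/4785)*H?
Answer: -159/30160 ≈ -0.0052719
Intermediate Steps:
H = 1/208 ≈ 0.0048077
(-5247/4785)*H = -5247/4785*(1/208) = -5247*1/4785*(1/208) = -159/145*1/208 = -159/30160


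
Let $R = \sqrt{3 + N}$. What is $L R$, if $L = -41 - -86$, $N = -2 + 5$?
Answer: $45 \sqrt{6} \approx 110.23$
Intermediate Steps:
$N = 3$
$L = 45$ ($L = -41 + 86 = 45$)
$R = \sqrt{6}$ ($R = \sqrt{3 + 3} = \sqrt{6} \approx 2.4495$)
$L R = 45 \sqrt{6}$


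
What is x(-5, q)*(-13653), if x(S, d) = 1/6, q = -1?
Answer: -4551/2 ≈ -2275.5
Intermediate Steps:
x(S, d) = ⅙
x(-5, q)*(-13653) = (⅙)*(-13653) = -4551/2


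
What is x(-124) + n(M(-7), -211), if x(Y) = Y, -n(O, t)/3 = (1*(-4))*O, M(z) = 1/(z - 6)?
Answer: -1624/13 ≈ -124.92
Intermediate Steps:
M(z) = 1/(-6 + z)
n(O, t) = 12*O (n(O, t) = -3*1*(-4)*O = -(-12)*O = 12*O)
x(-124) + n(M(-7), -211) = -124 + 12/(-6 - 7) = -124 + 12/(-13) = -124 + 12*(-1/13) = -124 - 12/13 = -1624/13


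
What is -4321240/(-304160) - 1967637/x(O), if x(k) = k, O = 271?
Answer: -14932635347/2060684 ≈ -7246.4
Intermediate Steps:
-4321240/(-304160) - 1967637/x(O) = -4321240/(-304160) - 1967637/271 = -4321240*(-1/304160) - 1967637*1/271 = 108031/7604 - 1967637/271 = -14932635347/2060684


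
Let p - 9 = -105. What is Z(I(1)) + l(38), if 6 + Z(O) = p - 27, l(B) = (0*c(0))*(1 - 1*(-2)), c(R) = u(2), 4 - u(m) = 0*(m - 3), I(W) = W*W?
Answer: -129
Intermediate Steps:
I(W) = W²
p = -96 (p = 9 - 105 = -96)
u(m) = 4 (u(m) = 4 - 0*(m - 3) = 4 - 0*(-3 + m) = 4 - 1*0 = 4 + 0 = 4)
c(R) = 4
l(B) = 0 (l(B) = (0*4)*(1 - 1*(-2)) = 0*(1 + 2) = 0*3 = 0)
Z(O) = -129 (Z(O) = -6 + (-96 - 27) = -6 - 123 = -129)
Z(I(1)) + l(38) = -129 + 0 = -129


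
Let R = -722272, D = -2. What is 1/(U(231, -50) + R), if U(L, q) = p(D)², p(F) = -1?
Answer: -1/722271 ≈ -1.3845e-6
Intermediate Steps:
U(L, q) = 1 (U(L, q) = (-1)² = 1)
1/(U(231, -50) + R) = 1/(1 - 722272) = 1/(-722271) = -1/722271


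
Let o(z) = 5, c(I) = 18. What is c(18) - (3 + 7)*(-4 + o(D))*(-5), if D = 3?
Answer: 68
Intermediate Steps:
c(18) - (3 + 7)*(-4 + o(D))*(-5) = 18 - (3 + 7)*(-4 + 5)*(-5) = 18 - 10*1*(-5) = 18 - 10*(-5) = 18 - 1*(-50) = 18 + 50 = 68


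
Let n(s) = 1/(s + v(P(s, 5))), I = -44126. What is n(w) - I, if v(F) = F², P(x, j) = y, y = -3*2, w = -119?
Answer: 3662457/83 ≈ 44126.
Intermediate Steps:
y = -6
P(x, j) = -6
n(s) = 1/(36 + s) (n(s) = 1/(s + (-6)²) = 1/(s + 36) = 1/(36 + s))
n(w) - I = 1/(36 - 119) - 1*(-44126) = 1/(-83) + 44126 = -1/83 + 44126 = 3662457/83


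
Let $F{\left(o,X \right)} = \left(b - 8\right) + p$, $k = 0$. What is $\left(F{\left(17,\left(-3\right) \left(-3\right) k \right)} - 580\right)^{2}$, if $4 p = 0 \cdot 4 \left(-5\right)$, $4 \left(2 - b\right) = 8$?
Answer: $345744$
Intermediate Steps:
$b = 0$ ($b = 2 - 2 = 0$)
$p = 0$ ($p = \frac{0 \cdot 4 \left(-5\right)}{4} = \frac{0 \left(-5\right)}{4} = \frac{1}{4} \cdot 0 = 0$)
$F{\left(o,X \right)} = -8$ ($F{\left(o,X \right)} = \left(0 - 8\right) + 0 = -8 + 0 = -8$)
$\left(F{\left(17,\left(-3\right) \left(-3\right) k \right)} - 580\right)^{2} = \left(-8 - 580\right)^{2} = \left(-588\right)^{2} = 345744$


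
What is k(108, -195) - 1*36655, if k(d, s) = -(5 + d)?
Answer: -36768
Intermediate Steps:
k(d, s) = -5 - d
k(108, -195) - 1*36655 = (-5 - 1*108) - 1*36655 = (-5 - 108) - 36655 = -113 - 36655 = -36768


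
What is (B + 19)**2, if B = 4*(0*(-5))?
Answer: 361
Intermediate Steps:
B = 0 (B = 4*0 = 0)
(B + 19)**2 = (0 + 19)**2 = 19**2 = 361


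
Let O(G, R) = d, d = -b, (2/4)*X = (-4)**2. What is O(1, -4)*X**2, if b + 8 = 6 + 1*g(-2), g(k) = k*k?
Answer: -2048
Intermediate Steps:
g(k) = k**2
b = 2 (b = -8 + (6 + 1*(-2)**2) = -8 + (6 + 1*4) = -8 + (6 + 4) = -8 + 10 = 2)
X = 32 (X = 2*(-4)**2 = 2*16 = 32)
d = -2 (d = -1*2 = -2)
O(G, R) = -2
O(1, -4)*X**2 = -2*32**2 = -2*1024 = -2048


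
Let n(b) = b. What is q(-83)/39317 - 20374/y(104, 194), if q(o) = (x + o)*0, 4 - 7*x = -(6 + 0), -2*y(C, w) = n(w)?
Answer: 20374/97 ≈ 210.04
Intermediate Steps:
y(C, w) = -w/2
x = 10/7 (x = 4/7 - (-1)*(6 + 0)/7 = 4/7 - (-1)*6/7 = 4/7 - 1/7*(-6) = 4/7 + 6/7 = 10/7 ≈ 1.4286)
q(o) = 0 (q(o) = (10/7 + o)*0 = 0)
q(-83)/39317 - 20374/y(104, 194) = 0/39317 - 20374/((-1/2*194)) = 0*(1/39317) - 20374/(-97) = 0 - 20374*(-1/97) = 0 + 20374/97 = 20374/97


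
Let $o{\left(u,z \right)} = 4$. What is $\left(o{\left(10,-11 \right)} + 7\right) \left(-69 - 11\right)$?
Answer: $-880$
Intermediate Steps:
$\left(o{\left(10,-11 \right)} + 7\right) \left(-69 - 11\right) = \left(4 + 7\right) \left(-69 - 11\right) = 11 \left(-69 - 11\right) = 11 \left(-80\right) = -880$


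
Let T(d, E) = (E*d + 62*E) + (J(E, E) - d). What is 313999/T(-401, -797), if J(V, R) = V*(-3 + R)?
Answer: 313999/908184 ≈ 0.34574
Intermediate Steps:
T(d, E) = -d + 62*E + E*d + E*(-3 + E) (T(d, E) = (E*d + 62*E) + (E*(-3 + E) - d) = (62*E + E*d) + (-d + E*(-3 + E)) = -d + 62*E + E*d + E*(-3 + E))
313999/T(-401, -797) = 313999/((-797)**2 - 1*(-401) + 59*(-797) - 797*(-401)) = 313999/(635209 + 401 - 47023 + 319597) = 313999/908184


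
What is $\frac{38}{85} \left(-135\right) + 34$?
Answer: $- \frac{448}{17} \approx -26.353$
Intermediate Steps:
$\frac{38}{85} \left(-135\right) + 34 = - \frac{1026}{17} + 34 = - \frac{448}{17}$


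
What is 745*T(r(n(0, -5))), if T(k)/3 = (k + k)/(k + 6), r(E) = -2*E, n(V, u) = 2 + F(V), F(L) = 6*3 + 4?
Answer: 35760/7 ≈ 5108.6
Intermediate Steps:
F(L) = 22 (F(L) = 18 + 4 = 22)
n(V, u) = 24 (n(V, u) = 2 + 22 = 24)
T(k) = 6*k/(6 + k) (T(k) = 3*((k + k)/(k + 6)) = 3*((2*k)/(6 + k)) = 3*(2*k/(6 + k)) = 6*k/(6 + k))
745*T(r(n(0, -5))) = 745*(6*(-2*24)/(6 - 2*24)) = 745*(6*(-48)/(6 - 48)) = 745*(6*(-48)/(-42)) = 745*(6*(-48)*(-1/42)) = 745*(48/7) = 35760/7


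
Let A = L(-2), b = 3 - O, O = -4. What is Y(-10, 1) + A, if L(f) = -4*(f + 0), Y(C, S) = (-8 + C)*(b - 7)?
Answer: 8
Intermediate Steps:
b = 7 (b = 3 - 1*(-4) = 3 + 4 = 7)
Y(C, S) = 0 (Y(C, S) = (-8 + C)*(7 - 7) = (-8 + C)*0 = 0)
L(f) = -4*f
A = 8 (A = -4*(-2) = 8)
Y(-10, 1) + A = 0 + 8 = 8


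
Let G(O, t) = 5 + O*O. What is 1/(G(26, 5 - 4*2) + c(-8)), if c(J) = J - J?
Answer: 1/681 ≈ 0.0014684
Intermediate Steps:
c(J) = 0
G(O, t) = 5 + O**2
1/(G(26, 5 - 4*2) + c(-8)) = 1/((5 + 26**2) + 0) = 1/((5 + 676) + 0) = 1/(681 + 0) = 1/681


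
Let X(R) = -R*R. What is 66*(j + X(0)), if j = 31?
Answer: 2046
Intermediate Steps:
X(R) = -R²
66*(j + X(0)) = 66*(31 - 1*0²) = 66*(31 - 1*0) = 66*(31 + 0) = 66*31 = 2046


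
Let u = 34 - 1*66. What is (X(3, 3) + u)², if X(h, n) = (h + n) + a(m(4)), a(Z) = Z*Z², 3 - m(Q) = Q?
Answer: 729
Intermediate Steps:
m(Q) = 3 - Q
a(Z) = Z³
X(h, n) = -1 + h + n (X(h, n) = (h + n) + (3 - 1*4)³ = (h + n) + (3 - 4)³ = (h + n) + (-1)³ = (h + n) - 1 = -1 + h + n)
u = -32 (u = 34 - 66 = -32)
(X(3, 3) + u)² = ((-1 + 3 + 3) - 32)² = (5 - 32)² = (-27)² = 729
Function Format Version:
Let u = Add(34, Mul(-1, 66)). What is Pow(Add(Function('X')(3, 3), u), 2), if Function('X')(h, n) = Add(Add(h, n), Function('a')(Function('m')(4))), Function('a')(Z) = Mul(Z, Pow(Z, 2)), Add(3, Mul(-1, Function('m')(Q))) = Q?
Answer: 729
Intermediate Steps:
Function('m')(Q) = Add(3, Mul(-1, Q))
Function('a')(Z) = Pow(Z, 3)
Function('X')(h, n) = Add(-1, h, n) (Function('X')(h, n) = Add(Add(h, n), Pow(Add(3, Mul(-1, 4)), 3)) = Add(Add(h, n), Pow(Add(3, -4), 3)) = Add(Add(h, n), Pow(-1, 3)) = Add(Add(h, n), -1) = Add(-1, h, n))
u = -32 (u = Add(34, -66) = -32)
Pow(Add(Function('X')(3, 3), u), 2) = Pow(Add(Add(-1, 3, 3), -32), 2) = Pow(Add(5, -32), 2) = Pow(-27, 2) = 729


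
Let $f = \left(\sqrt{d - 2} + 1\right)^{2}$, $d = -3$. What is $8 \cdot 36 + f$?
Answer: $284 + 2 i \sqrt{5} \approx 284.0 + 4.4721 i$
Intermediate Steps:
$f = \left(1 + i \sqrt{5}\right)^{2}$ ($f = \left(\sqrt{-3 - 2} + 1\right)^{2} = \left(\sqrt{-5} + 1\right)^{2} = \left(i \sqrt{5} + 1\right)^{2} = \left(1 + i \sqrt{5}\right)^{2} \approx -4.0 + 4.4721 i$)
$8 \cdot 36 + f = 8 \cdot 36 + \left(1 + i \sqrt{5}\right)^{2} = 288 + \left(1 + i \sqrt{5}\right)^{2}$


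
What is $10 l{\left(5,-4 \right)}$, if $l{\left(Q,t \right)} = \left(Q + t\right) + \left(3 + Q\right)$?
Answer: $90$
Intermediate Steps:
$l{\left(Q,t \right)} = 3 + t + 2 Q$
$10 l{\left(5,-4 \right)} = 10 \left(3 - 4 + 2 \cdot 5\right) = 10 \left(3 - 4 + 10\right) = 10 \cdot 9 = 90$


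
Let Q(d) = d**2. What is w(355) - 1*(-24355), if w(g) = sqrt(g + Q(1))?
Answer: 24355 + 2*sqrt(89) ≈ 24374.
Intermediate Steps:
w(g) = sqrt(1 + g) (w(g) = sqrt(g + 1**2) = sqrt(g + 1) = sqrt(1 + g))
w(355) - 1*(-24355) = sqrt(1 + 355) - 1*(-24355) = sqrt(356) + 24355 = 2*sqrt(89) + 24355 = 24355 + 2*sqrt(89)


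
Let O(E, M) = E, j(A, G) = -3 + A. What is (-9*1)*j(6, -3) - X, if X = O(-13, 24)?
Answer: -14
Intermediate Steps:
X = -13
(-9*1)*j(6, -3) - X = (-9*1)*(-3 + 6) - 1*(-13) = -9*3 + 13 = -27 + 13 = -14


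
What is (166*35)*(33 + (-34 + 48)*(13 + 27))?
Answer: 3445330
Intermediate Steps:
(166*35)*(33 + (-34 + 48)*(13 + 27)) = 5810*(33 + 14*40) = 5810*(33 + 560) = 5810*593 = 3445330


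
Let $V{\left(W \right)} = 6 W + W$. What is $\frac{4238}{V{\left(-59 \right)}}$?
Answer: $- \frac{4238}{413} \approx -10.262$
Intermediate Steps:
$V{\left(W \right)} = 7 W$
$\frac{4238}{V{\left(-59 \right)}} = \frac{4238}{7 \left(-59\right)} = \frac{4238}{-413} = 4238 \left(- \frac{1}{413}\right) = - \frac{4238}{413}$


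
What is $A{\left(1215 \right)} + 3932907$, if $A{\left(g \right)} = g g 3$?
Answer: $8361582$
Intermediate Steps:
$A{\left(g \right)} = 3 g^{2}$ ($A{\left(g \right)} = g^{2} \cdot 3 = 3 g^{2}$)
$A{\left(1215 \right)} + 3932907 = 3 \cdot 1215^{2} + 3932907 = 3 \cdot 1476225 + 3932907 = 4428675 + 3932907 = 8361582$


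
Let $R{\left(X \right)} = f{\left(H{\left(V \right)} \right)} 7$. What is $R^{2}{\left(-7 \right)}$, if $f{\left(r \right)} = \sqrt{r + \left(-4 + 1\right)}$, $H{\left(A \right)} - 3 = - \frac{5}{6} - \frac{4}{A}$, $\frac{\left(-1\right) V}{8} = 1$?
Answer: $- \frac{49}{3} \approx -16.333$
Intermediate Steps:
$V = -8$ ($V = \left(-8\right) 1 = -8$)
$H{\left(A \right)} = \frac{13}{6} - \frac{4}{A}$ ($H{\left(A \right)} = 3 - \left(\frac{5}{6} + \frac{4}{A}\right) = \frac{13}{6} - \frac{4}{A}$)
$f{\left(r \right)} = \sqrt{-3 + r}$ ($f{\left(r \right)} = \sqrt{r - 3} = \sqrt{-3 + r}$)
$R{\left(X \right)} = \frac{7 i \sqrt{3}}{3}$ ($R{\left(X \right)} = \sqrt{-3 + \left(\frac{13}{6} - \frac{4}{-8}\right)} 7 = \sqrt{-3 + \left(\frac{13}{6} - - \frac{1}{2}\right)} 7 = \sqrt{-3 + \left(\frac{13}{6} + \frac{1}{2}\right)} 7 = \sqrt{-3 + \frac{8}{3}} \cdot 7 = \sqrt{- \frac{1}{3}} \cdot 7 = \frac{i \sqrt{3}}{3} \cdot 7 = \frac{7 i \sqrt{3}}{3}$)
$R^{2}{\left(-7 \right)} = \left(\frac{7 i \sqrt{3}}{3}\right)^{2} = - \frac{49}{3}$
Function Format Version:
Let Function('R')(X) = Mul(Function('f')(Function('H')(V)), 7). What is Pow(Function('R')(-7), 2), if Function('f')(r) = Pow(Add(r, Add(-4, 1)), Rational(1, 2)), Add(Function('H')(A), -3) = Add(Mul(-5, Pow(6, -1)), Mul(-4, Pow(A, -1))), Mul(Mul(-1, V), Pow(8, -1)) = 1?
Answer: Rational(-49, 3) ≈ -16.333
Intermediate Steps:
V = -8 (V = Mul(-8, 1) = -8)
Function('H')(A) = Add(Rational(13, 6), Mul(-4, Pow(A, -1))) (Function('H')(A) = Add(3, Add(Mul(-5, Pow(6, -1)), Mul(-4, Pow(A, -1)))) = Add(3, Add(Mul(-5, Rational(1, 6)), Mul(-4, Pow(A, -1)))) = Add(3, Add(Rational(-5, 6), Mul(-4, Pow(A, -1)))) = Add(Rational(13, 6), Mul(-4, Pow(A, -1))))
Function('f')(r) = Pow(Add(-3, r), Rational(1, 2)) (Function('f')(r) = Pow(Add(r, -3), Rational(1, 2)) = Pow(Add(-3, r), Rational(1, 2)))
Function('R')(X) = Mul(Rational(7, 3), I, Pow(3, Rational(1, 2))) (Function('R')(X) = Mul(Pow(Add(-3, Add(Rational(13, 6), Mul(-4, Pow(-8, -1)))), Rational(1, 2)), 7) = Mul(Pow(Add(-3, Add(Rational(13, 6), Mul(-4, Rational(-1, 8)))), Rational(1, 2)), 7) = Mul(Pow(Add(-3, Add(Rational(13, 6), Rational(1, 2))), Rational(1, 2)), 7) = Mul(Pow(Add(-3, Rational(8, 3)), Rational(1, 2)), 7) = Mul(Pow(Rational(-1, 3), Rational(1, 2)), 7) = Mul(Mul(Rational(1, 3), I, Pow(3, Rational(1, 2))), 7) = Mul(Rational(7, 3), I, Pow(3, Rational(1, 2))))
Pow(Function('R')(-7), 2) = Pow(Mul(Rational(7, 3), I, Pow(3, Rational(1, 2))), 2) = Rational(-49, 3)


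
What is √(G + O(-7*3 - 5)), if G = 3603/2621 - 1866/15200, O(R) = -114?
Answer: I*√111843424354407/995980 ≈ 10.618*I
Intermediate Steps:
G = 24937407/19919600 (G = 3603*(1/2621) - 1866*1/15200 = 3603/2621 - 933/7600 = 24937407/19919600 ≈ 1.2519)
√(G + O(-7*3 - 5)) = √(24937407/19919600 - 114) = √(-2245896993/19919600) = I*√111843424354407/995980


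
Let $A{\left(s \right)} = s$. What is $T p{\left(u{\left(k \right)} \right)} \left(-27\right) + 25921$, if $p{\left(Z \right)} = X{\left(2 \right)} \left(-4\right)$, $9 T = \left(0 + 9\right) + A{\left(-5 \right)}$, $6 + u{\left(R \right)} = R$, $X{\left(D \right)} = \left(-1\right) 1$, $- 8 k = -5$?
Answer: $25873$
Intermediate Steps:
$k = \frac{5}{8}$ ($k = \left(- \frac{1}{8}\right) \left(-5\right) = \frac{5}{8} \approx 0.625$)
$X{\left(D \right)} = -1$
$u{\left(R \right)} = -6 + R$
$T = \frac{4}{9}$ ($T = \frac{\left(0 + 9\right) - 5}{9} = \frac{9 - 5}{9} = \frac{1}{9} \cdot 4 = \frac{4}{9} \approx 0.44444$)
$p{\left(Z \right)} = 4$ ($p{\left(Z \right)} = \left(-1\right) \left(-4\right) = 4$)
$T p{\left(u{\left(k \right)} \right)} \left(-27\right) + 25921 = \frac{4}{9} \cdot 4 \left(-27\right) + 25921 = \frac{16}{9} \left(-27\right) + 25921 = -48 + 25921 = 25873$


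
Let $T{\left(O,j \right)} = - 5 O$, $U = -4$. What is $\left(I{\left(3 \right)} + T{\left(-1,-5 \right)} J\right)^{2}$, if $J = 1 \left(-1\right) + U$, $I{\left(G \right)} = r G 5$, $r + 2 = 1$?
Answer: $1600$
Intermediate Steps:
$r = -1$ ($r = -2 + 1 = -1$)
$I{\left(G \right)} = - 5 G$ ($I{\left(G \right)} = - G 5 = - 5 G$)
$J = -5$ ($J = 1 \left(-1\right) - 4 = -1 - 4 = -5$)
$\left(I{\left(3 \right)} + T{\left(-1,-5 \right)} J\right)^{2} = \left(\left(-5\right) 3 + \left(-5\right) \left(-1\right) \left(-5\right)\right)^{2} = \left(-15 + 5 \left(-5\right)\right)^{2} = \left(-15 - 25\right)^{2} = \left(-40\right)^{2} = 1600$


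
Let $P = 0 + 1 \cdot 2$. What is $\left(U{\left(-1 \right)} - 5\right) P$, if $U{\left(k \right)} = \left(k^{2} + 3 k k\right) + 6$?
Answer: $10$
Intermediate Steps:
$U{\left(k \right)} = 6 + 4 k^{2}$ ($U{\left(k \right)} = \left(k^{2} + 3 k^{2}\right) + 6 = 4 k^{2} + 6 = 6 + 4 k^{2}$)
$P = 2$ ($P = 0 + 2 = 2$)
$\left(U{\left(-1 \right)} - 5\right) P = \left(\left(6 + 4 \left(-1\right)^{2}\right) - 5\right) 2 = \left(\left(6 + 4 \cdot 1\right) - 5\right) 2 = \left(\left(6 + 4\right) - 5\right) 2 = \left(10 - 5\right) 2 = 5 \cdot 2 = 10$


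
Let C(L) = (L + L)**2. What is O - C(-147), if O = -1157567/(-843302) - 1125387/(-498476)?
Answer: -18166606449188053/210182903876 ≈ -86432.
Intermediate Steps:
C(L) = 4*L**2 (C(L) = (2*L)**2 = 4*L**2)
O = 763030237883/210182903876 (O = -1157567*(-1/843302) - 1125387*(-1/498476) = 1157567/843302 + 1125387/498476 = 763030237883/210182903876 ≈ 3.6303)
O - C(-147) = 763030237883/210182903876 - 4*(-147)**2 = 763030237883/210182903876 - 4*21609 = 763030237883/210182903876 - 1*86436 = 763030237883/210182903876 - 86436 = -18166606449188053/210182903876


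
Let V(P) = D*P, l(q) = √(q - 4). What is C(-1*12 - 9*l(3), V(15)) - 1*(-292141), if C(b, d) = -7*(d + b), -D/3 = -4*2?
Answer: 289705 + 63*I ≈ 2.8971e+5 + 63.0*I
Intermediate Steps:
l(q) = √(-4 + q)
D = 24 (D = -(-12)*2 = -3*(-8) = 24)
V(P) = 24*P
C(b, d) = -7*b - 7*d (C(b, d) = -7*(b + d) = -7*b - 7*d)
C(-1*12 - 9*l(3), V(15)) - 1*(-292141) = (-7*(-1*12 - 9*√(-4 + 3)) - 168*15) - 1*(-292141) = (-7*(-12 - 9*I) - 7*360) + 292141 = (-7*(-12 - 9*I) - 2520) + 292141 = ((84 + 63*I) - 2520) + 292141 = (-2436 + 63*I) + 292141 = 289705 + 63*I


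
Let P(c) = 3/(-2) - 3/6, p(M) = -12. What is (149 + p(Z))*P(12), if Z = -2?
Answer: -274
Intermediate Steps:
P(c) = -2 (P(c) = 3*(-½) - 3*⅙ = -3/2 - ½ = -2)
(149 + p(Z))*P(12) = (149 - 12)*(-2) = 137*(-2) = -274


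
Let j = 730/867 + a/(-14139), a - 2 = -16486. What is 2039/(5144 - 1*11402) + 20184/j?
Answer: 258056772575719/25671461214 ≈ 10052.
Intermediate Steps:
a = -16484 (a = 2 - 16486 = -16484)
j = 8204366/4086171 (j = 730/867 - 16484/(-14139) = 730*(1/867) - 16484*(-1/14139) = 730/867 + 16484/14139 = 8204366/4086171 ≈ 2.0078)
2039/(5144 - 1*11402) + 20184/j = 2039/(5144 - 1*11402) + 20184/(8204366/4086171) = 2039/(5144 - 11402) + 20184*(4086171/8204366) = 2039/(-6258) + 41237637732/4102183 = 2039*(-1/6258) + 41237637732/4102183 = -2039/6258 + 41237637732/4102183 = 258056772575719/25671461214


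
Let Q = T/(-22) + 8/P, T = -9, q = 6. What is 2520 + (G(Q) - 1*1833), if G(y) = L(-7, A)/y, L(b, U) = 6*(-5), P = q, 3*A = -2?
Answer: 15405/23 ≈ 669.78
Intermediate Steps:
A = -⅔ (A = (⅓)*(-2) = -⅔ ≈ -0.66667)
P = 6
L(b, U) = -30
Q = 115/66 (Q = -9/(-22) + 8/6 = -9*(-1/22) + 8*(⅙) = 9/22 + 4/3 = 115/66 ≈ 1.7424)
G(y) = -30/y
2520 + (G(Q) - 1*1833) = 2520 + (-30/115/66 - 1*1833) = 2520 + (-30*66/115 - 1833) = 2520 + (-396/23 - 1833) = 2520 - 42555/23 = 15405/23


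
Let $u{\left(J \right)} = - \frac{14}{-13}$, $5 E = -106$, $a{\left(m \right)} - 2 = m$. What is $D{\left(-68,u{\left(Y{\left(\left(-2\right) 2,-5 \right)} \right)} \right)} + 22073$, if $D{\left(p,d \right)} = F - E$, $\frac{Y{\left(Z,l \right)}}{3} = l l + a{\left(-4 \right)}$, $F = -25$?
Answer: $\frac{110346}{5} \approx 22069.0$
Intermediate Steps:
$a{\left(m \right)} = 2 + m$
$E = - \frac{106}{5}$ ($E = \frac{1}{5} \left(-106\right) = - \frac{106}{5} \approx -21.2$)
$Y{\left(Z,l \right)} = -6 + 3 l^{2}$ ($Y{\left(Z,l \right)} = 3 \left(l l + \left(2 - 4\right)\right) = 3 \left(l^{2} - 2\right) = 3 \left(-2 + l^{2}\right) = -6 + 3 l^{2}$)
$u{\left(J \right)} = \frac{14}{13}$ ($u{\left(J \right)} = \left(-14\right) \left(- \frac{1}{13}\right) = \frac{14}{13}$)
$D{\left(p,d \right)} = - \frac{19}{5}$ ($D{\left(p,d \right)} = -25 - - \frac{106}{5} = -25 + \frac{106}{5} = - \frac{19}{5}$)
$D{\left(-68,u{\left(Y{\left(\left(-2\right) 2,-5 \right)} \right)} \right)} + 22073 = - \frac{19}{5} + 22073 = \frac{110346}{5}$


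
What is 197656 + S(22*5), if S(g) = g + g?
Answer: 197876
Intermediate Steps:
S(g) = 2*g
197656 + S(22*5) = 197656 + 2*(22*5) = 197656 + 2*110 = 197656 + 220 = 197876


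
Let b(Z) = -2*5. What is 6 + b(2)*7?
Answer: -64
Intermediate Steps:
b(Z) = -10
6 + b(2)*7 = 6 - 10*7 = 6 - 70 = -64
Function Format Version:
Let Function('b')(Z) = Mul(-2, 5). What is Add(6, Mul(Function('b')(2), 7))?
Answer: -64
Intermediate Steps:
Function('b')(Z) = -10
Add(6, Mul(Function('b')(2), 7)) = Add(6, Mul(-10, 7)) = Add(6, -70) = -64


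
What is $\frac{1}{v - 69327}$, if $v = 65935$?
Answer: $- \frac{1}{3392} \approx -0.00029481$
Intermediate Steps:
$\frac{1}{v - 69327} = \frac{1}{65935 - 69327} = \frac{1}{-3392} = - \frac{1}{3392}$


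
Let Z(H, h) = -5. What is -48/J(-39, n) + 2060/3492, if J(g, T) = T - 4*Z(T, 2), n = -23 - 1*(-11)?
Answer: -4723/873 ≈ -5.4101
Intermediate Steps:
n = -12 (n = -23 + 11 = -12)
J(g, T) = 20 + T (J(g, T) = T - 4*(-5) = T + 20 = 20 + T)
-48/J(-39, n) + 2060/3492 = -48/(20 - 12) + 2060/3492 = -48/8 + 2060*(1/3492) = -48*⅛ + 515/873 = -6 + 515/873 = -4723/873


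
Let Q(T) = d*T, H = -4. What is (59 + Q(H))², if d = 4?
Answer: 1849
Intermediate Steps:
Q(T) = 4*T
(59 + Q(H))² = (59 + 4*(-4))² = (59 - 16)² = 43² = 1849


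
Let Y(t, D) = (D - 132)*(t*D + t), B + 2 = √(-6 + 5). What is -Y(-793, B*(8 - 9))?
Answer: -310063 + 100711*I ≈ -3.1006e+5 + 1.0071e+5*I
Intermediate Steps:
B = -2 + I (B = -2 + √(-6 + 5) = -2 + √(-1) = -2 + I ≈ -2.0 + 1.0*I)
Y(t, D) = (-132 + D)*(t + D*t) (Y(t, D) = (-132 + D)*(D*t + t) = (-132 + D)*(t + D*t))
-Y(-793, B*(8 - 9)) = -(-793)*(-132 + ((-2 + I)*(8 - 9))² - 131*(-2 + I)*(8 - 9)) = -(-793)*(-132 + ((-2 + I)*(-1))² - 131*(-2 + I)*(-1)) = -(-793)*(-132 + (2 - I)² - 131*(2 - I)) = -(-793)*(-132 + (2 - I)² + (-262 + 131*I)) = -(-793)*(-394 + (2 - I)² + 131*I) = -(312442 - 103883*I - 793*(2 - I)²) = -312442 + 793*(2 - I)² + 103883*I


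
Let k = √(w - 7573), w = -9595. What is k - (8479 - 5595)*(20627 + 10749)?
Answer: -90488384 + 4*I*√1073 ≈ -9.0488e+7 + 131.03*I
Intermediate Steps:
k = 4*I*√1073 (k = √(-9595 - 7573) = √(-17168) = 4*I*√1073 ≈ 131.03*I)
k - (8479 - 5595)*(20627 + 10749) = 4*I*√1073 - (8479 - 5595)*(20627 + 10749) = 4*I*√1073 - 2884*31376 = 4*I*√1073 - 1*90488384 = 4*I*√1073 - 90488384 = -90488384 + 4*I*√1073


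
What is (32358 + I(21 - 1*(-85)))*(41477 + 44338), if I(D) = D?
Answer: 2785898160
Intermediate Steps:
(32358 + I(21 - 1*(-85)))*(41477 + 44338) = (32358 + (21 - 1*(-85)))*(41477 + 44338) = (32358 + (21 + 85))*85815 = (32358 + 106)*85815 = 32464*85815 = 2785898160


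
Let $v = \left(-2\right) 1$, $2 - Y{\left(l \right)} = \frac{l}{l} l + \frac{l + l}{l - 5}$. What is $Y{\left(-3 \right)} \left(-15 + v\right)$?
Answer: $- \frac{289}{4} \approx -72.25$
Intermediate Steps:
$Y{\left(l \right)} = 2 - l - \frac{2 l}{-5 + l}$ ($Y{\left(l \right)} = 2 - \left(\frac{l}{l} l + \frac{l + l}{l - 5}\right) = 2 - \left(1 l + \frac{2 l}{-5 + l}\right) = 2 - \left(l + \frac{2 l}{-5 + l}\right) = 2 - l - \frac{2 l}{-5 + l}$)
$v = -2$
$Y{\left(-3 \right)} \left(-15 + v\right) = \frac{-10 - \left(-3\right)^{2} + 5 \left(-3\right)}{-5 - 3} \left(-15 - 2\right) = \frac{-10 - 9 - 15}{-8} \left(-17\right) = - \frac{-10 - 9 - 15}{8} \left(-17\right) = \left(- \frac{1}{8}\right) \left(-34\right) \left(-17\right) = \frac{17}{4} \left(-17\right) = - \frac{289}{4}$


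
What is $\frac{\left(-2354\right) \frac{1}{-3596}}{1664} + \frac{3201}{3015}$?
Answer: $\frac{3193510309}{3006831360} \approx 1.0621$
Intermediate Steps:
$\frac{\left(-2354\right) \frac{1}{-3596}}{1664} + \frac{3201}{3015} = \left(-2354\right) \left(- \frac{1}{3596}\right) \frac{1}{1664} + 3201 \cdot \frac{1}{3015} = \frac{1177}{1798} \cdot \frac{1}{1664} + \frac{1067}{1005} = \frac{1177}{2991872} + \frac{1067}{1005} = \frac{3193510309}{3006831360}$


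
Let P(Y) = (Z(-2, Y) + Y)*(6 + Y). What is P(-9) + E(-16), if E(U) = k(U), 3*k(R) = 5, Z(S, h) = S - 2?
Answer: 122/3 ≈ 40.667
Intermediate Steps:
Z(S, h) = -2 + S
k(R) = 5/3 (k(R) = (⅓)*5 = 5/3)
E(U) = 5/3
P(Y) = (-4 + Y)*(6 + Y) (P(Y) = ((-2 - 2) + Y)*(6 + Y) = (-4 + Y)*(6 + Y))
P(-9) + E(-16) = (-24 + (-9)² + 2*(-9)) + 5/3 = (-24 + 81 - 18) + 5/3 = 39 + 5/3 = 122/3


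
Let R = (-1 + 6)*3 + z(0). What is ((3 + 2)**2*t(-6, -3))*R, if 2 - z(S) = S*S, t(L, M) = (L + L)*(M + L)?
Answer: 45900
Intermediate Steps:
t(L, M) = 2*L*(L + M) (t(L, M) = (2*L)*(L + M) = 2*L*(L + M))
z(S) = 2 - S**2 (z(S) = 2 - S*S = 2 - S**2)
R = 17 (R = (-1 + 6)*3 + (2 - 1*0**2) = 5*3 + (2 - 1*0) = 15 + (2 + 0) = 15 + 2 = 17)
((3 + 2)**2*t(-6, -3))*R = ((3 + 2)**2*(2*(-6)*(-6 - 3)))*17 = (5**2*(2*(-6)*(-9)))*17 = (25*108)*17 = 2700*17 = 45900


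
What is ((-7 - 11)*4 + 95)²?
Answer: 529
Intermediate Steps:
((-7 - 11)*4 + 95)² = (-18*4 + 95)² = (-72 + 95)² = 23² = 529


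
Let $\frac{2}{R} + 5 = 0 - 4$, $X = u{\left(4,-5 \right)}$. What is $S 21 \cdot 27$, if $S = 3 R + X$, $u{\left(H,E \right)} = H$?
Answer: $1890$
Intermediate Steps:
$X = 4$
$R = - \frac{2}{9}$ ($R = \frac{2}{-5 + \left(0 - 4\right)} = \frac{2}{-5 - 4} = \frac{2}{-9} = 2 \left(- \frac{1}{9}\right) = - \frac{2}{9} \approx -0.22222$)
$S = \frac{10}{3}$ ($S = 3 \left(- \frac{2}{9}\right) + 4 = - \frac{2}{3} + 4 = \frac{10}{3} \approx 3.3333$)
$S 21 \cdot 27 = \frac{10}{3} \cdot 21 \cdot 27 = 70 \cdot 27 = 1890$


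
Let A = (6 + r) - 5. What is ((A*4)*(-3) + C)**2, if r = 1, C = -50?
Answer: 5476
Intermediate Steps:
A = 2 (A = (6 + 1) - 5 = 7 - 5 = 2)
((A*4)*(-3) + C)**2 = ((2*4)*(-3) - 50)**2 = (8*(-3) - 50)**2 = (-24 - 50)**2 = (-74)**2 = 5476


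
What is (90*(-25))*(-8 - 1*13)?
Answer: 47250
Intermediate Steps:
(90*(-25))*(-8 - 1*13) = -2250*(-8 - 13) = -2250*(-21) = 47250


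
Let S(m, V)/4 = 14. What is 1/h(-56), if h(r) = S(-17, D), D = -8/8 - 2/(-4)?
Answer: 1/56 ≈ 0.017857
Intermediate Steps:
D = -½ (D = -8*⅛ - 2*(-¼) = -1 + ½ = -½ ≈ -0.50000)
S(m, V) = 56 (S(m, V) = 4*14 = 56)
h(r) = 56
1/h(-56) = 1/56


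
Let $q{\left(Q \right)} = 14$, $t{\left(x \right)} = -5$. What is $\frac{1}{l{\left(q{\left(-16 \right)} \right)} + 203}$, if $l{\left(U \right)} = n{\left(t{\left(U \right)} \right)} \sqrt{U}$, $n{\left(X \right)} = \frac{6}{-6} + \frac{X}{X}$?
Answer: $\frac{1}{203} \approx 0.0049261$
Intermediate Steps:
$n{\left(X \right)} = 0$ ($n{\left(X \right)} = 6 \left(- \frac{1}{6}\right) + 1 = -1 + 1 = 0$)
$l{\left(U \right)} = 0$ ($l{\left(U \right)} = 0 \sqrt{U} = 0$)
$\frac{1}{l{\left(q{\left(-16 \right)} \right)} + 203} = \frac{1}{0 + 203} = \frac{1}{203}$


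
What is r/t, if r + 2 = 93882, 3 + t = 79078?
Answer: 18776/15815 ≈ 1.1872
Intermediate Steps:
t = 79075 (t = -3 + 79078 = 79075)
r = 93880 (r = -2 + 93882 = 93880)
r/t = 93880/79075 = 93880*(1/79075) = 18776/15815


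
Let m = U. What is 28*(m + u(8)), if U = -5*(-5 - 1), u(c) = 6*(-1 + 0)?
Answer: 672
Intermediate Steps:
u(c) = -6 (u(c) = 6*(-1) = -6)
U = 30 (U = -5*(-6) = 30)
m = 30
28*(m + u(8)) = 28*(30 - 6) = 28*24 = 672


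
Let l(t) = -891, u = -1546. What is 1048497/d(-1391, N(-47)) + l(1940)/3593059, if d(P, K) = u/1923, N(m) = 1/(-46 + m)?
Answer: -7244540174184615/5554869214 ≈ -1.3042e+6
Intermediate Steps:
d(P, K) = -1546/1923
1048497/d(-1391, N(-47)) + l(1940)/3593059 = 1048497/(-1546/1923) - 891/3593059 = 1048497*(-1923/1546) - 891*1/3593059 = -2016259731/1546 - 891/3593059 = -7244540174184615/5554869214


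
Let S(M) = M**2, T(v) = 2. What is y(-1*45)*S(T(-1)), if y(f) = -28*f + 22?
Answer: 5128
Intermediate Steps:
y(f) = 22 - 28*f
y(-1*45)*S(T(-1)) = (22 - (-28)*45)*2**2 = (22 - 28*(-45))*4 = (22 + 1260)*4 = 1282*4 = 5128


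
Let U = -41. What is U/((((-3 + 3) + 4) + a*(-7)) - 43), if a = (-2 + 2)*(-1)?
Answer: 41/39 ≈ 1.0513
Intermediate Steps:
a = 0 (a = 0*(-1) = 0)
U/((((-3 + 3) + 4) + a*(-7)) - 43) = -41/((((-3 + 3) + 4) + 0*(-7)) - 43) = -41/(((0 + 4) + 0) - 43) = -41/((4 + 0) - 43) = -41/(4 - 43) = -41/(-39) = -41*(-1/39) = 41/39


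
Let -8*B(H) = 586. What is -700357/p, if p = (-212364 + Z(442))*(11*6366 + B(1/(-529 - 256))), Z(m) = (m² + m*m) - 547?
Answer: -400204/7107878941 ≈ -5.6304e-5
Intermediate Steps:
B(H) = -293/4 (B(H) = -⅛*586 = -293/4)
Z(m) = -547 + 2*m² (Z(m) = (m² + m²) - 547 = 2*m² - 547 = -547 + 2*m²)
p = 49755152587/4 (p = (-212364 + (-547 + 2*442²))*(11*6366 - 293/4) = (-212364 + (-547 + 2*195364))*(70026 - 293/4) = (-212364 + (-547 + 390728))*(279811/4) = (-212364 + 390181)*(279811/4) = 177817*(279811/4) = 49755152587/4 ≈ 1.2439e+10)
-700357/p = -700357/49755152587/4 = -700357*4/49755152587 = -400204/7107878941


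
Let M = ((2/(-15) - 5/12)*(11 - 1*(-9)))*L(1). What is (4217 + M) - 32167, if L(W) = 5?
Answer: -28005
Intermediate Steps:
M = -55 (M = ((2/(-15) - 5/12)*(11 - 1*(-9)))*5 = ((2*(-1/15) - 5*1/12)*(11 + 9))*5 = ((-2/15 - 5/12)*20)*5 = -11/20*20*5 = -11*5 = -55)
(4217 + M) - 32167 = (4217 - 55) - 32167 = 4162 - 32167 = -28005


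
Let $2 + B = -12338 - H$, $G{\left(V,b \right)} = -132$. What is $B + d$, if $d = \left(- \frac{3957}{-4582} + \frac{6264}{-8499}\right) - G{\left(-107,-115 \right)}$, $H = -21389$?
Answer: $\frac{119178422851}{12980806} \approx 9181.1$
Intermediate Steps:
$B = 9049$ ($B = -2 - -9051 = -2 + \left(-12338 + 21389\right) = -2 + 9051 = 9049$)
$d = \frac{1715109357}{12980806}$ ($d = \left(- \frac{3957}{-4582} + \frac{6264}{-8499}\right) - -132 = \left(\left(-3957\right) \left(- \frac{1}{4582}\right) + 6264 \left(- \frac{1}{8499}\right)\right) + 132 = \left(\frac{3957}{4582} - \frac{2088}{2833}\right) + 132 = \frac{1642965}{12980806} + 132 = \frac{1715109357}{12980806} \approx 132.13$)
$B + d = 9049 + \frac{1715109357}{12980806} = \frac{119178422851}{12980806}$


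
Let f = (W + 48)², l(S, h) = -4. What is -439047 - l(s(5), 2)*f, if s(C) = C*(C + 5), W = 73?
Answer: -380483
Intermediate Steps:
s(C) = C*(5 + C)
f = 14641 (f = (73 + 48)² = 121² = 14641)
-439047 - l(s(5), 2)*f = -439047 - (-4)*14641 = -439047 - 1*(-58564) = -439047 + 58564 = -380483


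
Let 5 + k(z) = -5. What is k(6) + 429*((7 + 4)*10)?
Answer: 47180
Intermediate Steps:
k(z) = -10 (k(z) = -5 - 5 = -10)
k(6) + 429*((7 + 4)*10) = -10 + 429*((7 + 4)*10) = -10 + 429*(11*10) = -10 + 429*110 = -10 + 47190 = 47180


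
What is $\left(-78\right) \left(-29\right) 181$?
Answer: $409422$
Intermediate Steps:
$\left(-78\right) \left(-29\right) 181 = 2262 \cdot 181 = 409422$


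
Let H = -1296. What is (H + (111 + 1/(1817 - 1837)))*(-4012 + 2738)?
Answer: 15097537/10 ≈ 1.5098e+6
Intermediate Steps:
(H + (111 + 1/(1817 - 1837)))*(-4012 + 2738) = (-1296 + (111 + 1/(1817 - 1837)))*(-4012 + 2738) = (-1296 + (111 + 1/(-20)))*(-1274) = (-1296 + (111 - 1/20))*(-1274) = (-1296 + 2219/20)*(-1274) = -23701/20*(-1274) = 15097537/10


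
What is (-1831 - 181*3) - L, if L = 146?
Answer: -2520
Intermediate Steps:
(-1831 - 181*3) - L = (-1831 - 181*3) - 1*146 = (-1831 - 1*543) - 146 = (-1831 - 543) - 146 = -2374 - 146 = -2520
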